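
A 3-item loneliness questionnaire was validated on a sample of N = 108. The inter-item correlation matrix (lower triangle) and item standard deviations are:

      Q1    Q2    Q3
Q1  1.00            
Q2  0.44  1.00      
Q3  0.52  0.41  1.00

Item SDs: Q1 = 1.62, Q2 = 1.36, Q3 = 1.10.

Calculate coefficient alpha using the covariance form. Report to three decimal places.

Σσ²ᵢ = 1.62² + 1.36² + 1.10² = 5.6840
Covariances σ_ij = r_ij · s_i · s_j:
  σ(Q1,Q2) = 0.44 × 1.62 × 1.36 = 0.9694
  σ(Q1,Q3) = 0.52 × 1.62 × 1.10 = 0.9266
  σ(Q2,Q3) = 0.41 × 1.36 × 1.10 = 0.6134
σ²_T = Σσ²ᵢ + 2·Σσ_ij = 5.6840 + 2 × 2.5094 = 10.7028
α = (3/2)·(1 − 5.6840/10.7028) = 0.703

α = 0.703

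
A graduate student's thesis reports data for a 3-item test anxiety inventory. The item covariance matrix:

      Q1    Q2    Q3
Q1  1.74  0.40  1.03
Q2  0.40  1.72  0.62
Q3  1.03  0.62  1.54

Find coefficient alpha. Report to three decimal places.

sum of item variances = 1.74 + 1.72 + 1.54 = 5.00
Σ_{i<j} σ_ij = 2.05
σ²_total = 5.00 + 2 × 2.05 = 9.10
α = (k/(k−1))·(1 − sum of item variances/σ²_total) = (3/2)·(1 − 5.00/9.10) = 0.676

α = 0.676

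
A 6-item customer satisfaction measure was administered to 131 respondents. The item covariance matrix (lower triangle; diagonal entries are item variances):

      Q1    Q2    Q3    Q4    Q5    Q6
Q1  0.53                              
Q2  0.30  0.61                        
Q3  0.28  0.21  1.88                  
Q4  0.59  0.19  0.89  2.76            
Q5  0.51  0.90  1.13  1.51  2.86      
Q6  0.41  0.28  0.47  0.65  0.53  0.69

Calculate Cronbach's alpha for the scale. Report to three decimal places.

Cronbach's alpha = 0.786

sum of item variances = 0.53 + 0.61 + 1.88 + 2.76 + 2.86 + 0.69 = 9.33
Sum of the distinct covariances = 8.85
Var(T) = 9.33 + 2 × 8.85 = 27.03
α = (k/(k−1))·(1 − sum of item variances/Var(T)) = (6/5)·(1 − 9.33/27.03) = 0.786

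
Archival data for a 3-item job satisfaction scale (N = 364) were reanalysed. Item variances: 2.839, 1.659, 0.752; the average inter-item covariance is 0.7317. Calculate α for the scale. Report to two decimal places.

α = 0.68

sum of item variances = 2.839 + 1.659 + 0.752 = 5.250
Sum of the 3 distinct covariances = 3 × 0.7317 = 2.1951
σ²_total = sum of item variances + 2·Σcov = 5.250 + 2 × 2.1951 = 9.6402
α = (3/2)·(1 − 5.250/9.6402) = 0.68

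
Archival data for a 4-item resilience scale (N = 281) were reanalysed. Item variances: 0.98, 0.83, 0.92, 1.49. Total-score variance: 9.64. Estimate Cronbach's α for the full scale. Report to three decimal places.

sum of item variances = 0.98 + 0.83 + 0.92 + 1.49 = 4.22
α = (k/(k−1))·(1 − sum of item variances/Var(T)) = (4/3)·(1 − 4.22/9.64) = 0.750

Cronbach's α = 0.750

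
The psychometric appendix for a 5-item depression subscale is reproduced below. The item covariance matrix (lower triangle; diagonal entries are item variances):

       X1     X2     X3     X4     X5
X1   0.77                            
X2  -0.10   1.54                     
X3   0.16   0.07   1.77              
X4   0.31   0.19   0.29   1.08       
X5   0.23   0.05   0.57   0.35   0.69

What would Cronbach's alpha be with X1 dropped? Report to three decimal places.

α = 0.499

Remaining items: X2, X3, X4, X5 (k = 4).
ΣVar(i) = 1.54 + 1.77 + 1.08 + 0.69 = 5.08
σ²_T = 5.08 + 2 × 1.52 = 8.12
α (item deleted) = (4/3)·(1 − 5.08/8.12) = 0.499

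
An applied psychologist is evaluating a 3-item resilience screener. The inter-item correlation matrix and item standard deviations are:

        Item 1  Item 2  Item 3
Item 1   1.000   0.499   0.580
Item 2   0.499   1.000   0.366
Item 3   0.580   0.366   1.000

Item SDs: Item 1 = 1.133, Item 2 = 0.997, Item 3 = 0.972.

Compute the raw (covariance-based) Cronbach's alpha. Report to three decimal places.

Σσ²ᵢ = 1.133² + 0.997² + 0.972² = 3.2225
Covariances σ_ij = r_ij · s_i · s_j:
  σ(Item 1,Item 2) = 0.499 × 1.133 × 0.997 = 0.5637
  σ(Item 1,Item 3) = 0.580 × 1.133 × 0.972 = 0.6387
  σ(Item 2,Item 3) = 0.366 × 0.997 × 0.972 = 0.3547
σ²_T = Σσ²ᵢ + 2·Σσ_ij = 3.2225 + 2 × 1.5571 = 6.3367
α = (3/2)·(1 − 3.2225/6.3367) = 0.737

α = 0.737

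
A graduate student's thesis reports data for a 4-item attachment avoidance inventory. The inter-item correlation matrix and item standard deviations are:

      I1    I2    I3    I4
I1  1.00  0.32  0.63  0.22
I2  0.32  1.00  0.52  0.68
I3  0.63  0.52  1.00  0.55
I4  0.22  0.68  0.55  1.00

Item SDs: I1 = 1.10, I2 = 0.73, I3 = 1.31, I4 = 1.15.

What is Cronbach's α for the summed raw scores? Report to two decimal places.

Σσ²ᵢ = 1.10² + 0.73² + 1.31² + 1.15² = 4.7815
Covariances σ_ij = r_ij · s_i · s_j:
  σ(I1,I2) = 0.32 × 1.10 × 0.73 = 0.2570
  σ(I1,I3) = 0.63 × 1.10 × 1.31 = 0.9078
  σ(I1,I4) = 0.22 × 1.10 × 1.15 = 0.2783
  σ(I2,I3) = 0.52 × 0.73 × 1.31 = 0.4973
  σ(I2,I4) = 0.68 × 0.73 × 1.15 = 0.5709
  σ(I3,I4) = 0.55 × 1.31 × 1.15 = 0.8286
σ²_T = Σσ²ᵢ + 2·Σσ_ij = 4.7815 + 2 × 3.3399 = 11.4613
α = (4/3)·(1 − 4.7815/11.4613) = 0.78

α = 0.78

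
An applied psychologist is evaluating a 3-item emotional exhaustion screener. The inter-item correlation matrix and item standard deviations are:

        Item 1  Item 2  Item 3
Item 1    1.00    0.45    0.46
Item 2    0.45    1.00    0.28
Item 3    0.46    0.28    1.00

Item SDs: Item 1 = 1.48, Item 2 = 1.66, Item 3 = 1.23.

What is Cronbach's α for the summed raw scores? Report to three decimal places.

Cronbach's α = 0.657

Σσ²ᵢ = 1.48² + 1.66² + 1.23² = 6.4589
Covariances σ_ij = r_ij · s_i · s_j:
  σ(Item 1,Item 2) = 0.45 × 1.48 × 1.66 = 1.1056
  σ(Item 1,Item 3) = 0.46 × 1.48 × 1.23 = 0.8374
  σ(Item 2,Item 3) = 0.28 × 1.66 × 1.23 = 0.5717
σ²_T = Σσ²ᵢ + 2·Σσ_ij = 6.4589 + 2 × 2.5147 = 11.4883
α = (3/2)·(1 − 6.4589/11.4883) = 0.657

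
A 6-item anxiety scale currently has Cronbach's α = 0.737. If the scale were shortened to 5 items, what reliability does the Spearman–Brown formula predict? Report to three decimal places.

Length factor m = 5/6 = 0.8333
α' = m·α / (1 − (1−m)·α)
   = 5/6 × 0.737 / (1 − (1 − 5/6) × 0.737)
   = 0.6142 / 0.8772 = 0.700

predicted reliability = 0.700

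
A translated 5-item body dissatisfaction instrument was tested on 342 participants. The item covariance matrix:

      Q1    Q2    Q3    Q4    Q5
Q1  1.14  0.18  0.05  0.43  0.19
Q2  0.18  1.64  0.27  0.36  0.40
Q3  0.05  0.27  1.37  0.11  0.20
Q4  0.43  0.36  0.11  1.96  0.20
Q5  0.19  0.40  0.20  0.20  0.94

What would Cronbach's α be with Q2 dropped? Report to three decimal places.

Remaining items: Q1, Q3, Q4, Q5 (k = 4).
Σσᵢ² = 1.14 + 1.37 + 1.96 + 0.94 = 5.41
σ²_total = 5.41 + 2 × 1.18 = 7.77
α (item deleted) = (4/3)·(1 − 5.41/7.77) = 0.405

Cronbach's α = 0.405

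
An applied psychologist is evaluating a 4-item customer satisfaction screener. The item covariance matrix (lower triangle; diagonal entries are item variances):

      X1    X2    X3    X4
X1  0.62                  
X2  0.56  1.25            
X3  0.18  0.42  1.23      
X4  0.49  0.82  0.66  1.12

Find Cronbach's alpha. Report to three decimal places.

Cronbach's alpha = 0.796

sum of item variances = 0.62 + 1.25 + 1.23 + 1.12 = 4.22
Σ_{i<j} σ_ij = 3.13
Var(T) = 4.22 + 2 × 3.13 = 10.48
α = (k/(k−1))·(1 − sum of item variances/Var(T)) = (4/3)·(1 − 4.22/10.48) = 0.796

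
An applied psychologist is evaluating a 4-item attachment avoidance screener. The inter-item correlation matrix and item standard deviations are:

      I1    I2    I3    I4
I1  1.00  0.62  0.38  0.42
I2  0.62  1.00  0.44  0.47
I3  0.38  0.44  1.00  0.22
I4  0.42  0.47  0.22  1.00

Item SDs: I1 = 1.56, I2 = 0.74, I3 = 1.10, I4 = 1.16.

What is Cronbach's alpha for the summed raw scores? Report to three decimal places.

Σσ²ᵢ = 1.56² + 0.74² + 1.10² + 1.16² = 5.5368
Covariances σ_ij = r_ij · s_i · s_j:
  σ(I1,I2) = 0.62 × 1.56 × 0.74 = 0.7157
  σ(I1,I3) = 0.38 × 1.56 × 1.10 = 0.6521
  σ(I1,I4) = 0.42 × 1.56 × 1.16 = 0.7600
  σ(I2,I3) = 0.44 × 0.74 × 1.10 = 0.3582
  σ(I2,I4) = 0.47 × 0.74 × 1.16 = 0.4034
  σ(I3,I4) = 0.22 × 1.10 × 1.16 = 0.2807
σ²_T = Σσ²ᵢ + 2·Σσ_ij = 5.5368 + 2 × 3.1701 = 11.8770
α = (4/3)·(1 − 5.5368/11.8770) = 0.712

α = 0.712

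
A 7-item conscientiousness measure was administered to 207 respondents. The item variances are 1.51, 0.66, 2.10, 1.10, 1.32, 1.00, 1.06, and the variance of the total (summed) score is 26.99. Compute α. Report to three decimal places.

ΣVar(i) = 1.51 + 0.66 + 2.10 + 1.10 + 1.32 + 1.00 + 1.06 = 8.75
α = (k/(k−1))·(1 − ΣVar(i)/σ²_total) = (7/6)·(1 − 8.75/26.99) = 0.788

α = 0.788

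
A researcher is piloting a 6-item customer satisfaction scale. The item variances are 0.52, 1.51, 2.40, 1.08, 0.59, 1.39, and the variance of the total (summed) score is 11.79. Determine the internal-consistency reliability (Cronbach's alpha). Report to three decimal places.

Σσ²ᵢ = 0.52 + 1.51 + 2.40 + 1.08 + 0.59 + 1.39 = 7.49
α = (k/(k−1))·(1 − Σσ²ᵢ/Var(T)) = (6/5)·(1 − 7.49/11.79) = 0.438

α = 0.438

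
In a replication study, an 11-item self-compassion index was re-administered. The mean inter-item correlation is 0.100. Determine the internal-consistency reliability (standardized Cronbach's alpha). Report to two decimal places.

α = 0.55

Standardized α = k·r̄ / (1 + (k−1)·r̄) = 11 × 0.100 / (1 + 10 × 0.100)
  = 1.1000 / 2.0000 = 0.55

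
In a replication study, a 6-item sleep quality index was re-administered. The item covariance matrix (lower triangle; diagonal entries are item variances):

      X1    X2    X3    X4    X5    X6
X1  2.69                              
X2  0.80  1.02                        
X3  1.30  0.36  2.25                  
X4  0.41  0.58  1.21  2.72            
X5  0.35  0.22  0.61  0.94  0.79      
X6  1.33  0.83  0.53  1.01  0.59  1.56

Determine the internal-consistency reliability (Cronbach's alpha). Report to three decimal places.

α = 0.801

ΣVar(i) = 2.69 + 1.02 + 2.25 + 2.72 + 0.79 + 1.56 = 11.03
Sum of the distinct covariances = 11.07
total variance = 11.03 + 2 × 11.07 = 33.17
α = (k/(k−1))·(1 − ΣVar(i)/total variance) = (6/5)·(1 − 11.03/33.17) = 0.801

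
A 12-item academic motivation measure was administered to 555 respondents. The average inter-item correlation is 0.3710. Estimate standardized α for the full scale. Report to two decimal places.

standardized α = 0.88

Standardized α = k·r̄ / (1 + (k−1)·r̄) = 12 × 0.3710 / (1 + 11 × 0.3710)
  = 4.4520 / 5.0810 = 0.88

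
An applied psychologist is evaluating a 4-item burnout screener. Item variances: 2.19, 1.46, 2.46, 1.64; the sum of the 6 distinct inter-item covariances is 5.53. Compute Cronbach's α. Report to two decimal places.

Cronbach's α = 0.78

Σσ²ᵢ = 2.19 + 1.46 + 2.46 + 1.64 = 7.75
Sum of distinct covariances = 5.53
total variance = Σσ²ᵢ + 2·Σcov = 7.75 + 2 × 5.53 = 18.81
α = (4/3)·(1 − 7.75/18.81) = 0.78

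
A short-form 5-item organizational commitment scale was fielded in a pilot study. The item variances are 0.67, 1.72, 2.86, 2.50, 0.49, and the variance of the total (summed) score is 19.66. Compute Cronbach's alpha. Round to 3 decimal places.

sum of item variances = 0.67 + 1.72 + 2.86 + 2.50 + 0.49 = 8.24
α = (k/(k−1))·(1 − sum of item variances/σ²_total) = (5/4)·(1 − 8.24/19.66) = 0.726

Cronbach's alpha = 0.726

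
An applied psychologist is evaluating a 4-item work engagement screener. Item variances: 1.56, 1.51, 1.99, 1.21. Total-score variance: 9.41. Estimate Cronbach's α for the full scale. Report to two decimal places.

ΣVar(i) = 1.56 + 1.51 + 1.99 + 1.21 = 6.27
α = (k/(k−1))·(1 − ΣVar(i)/total variance) = (4/3)·(1 − 6.27/9.41) = 0.44

Cronbach's α = 0.44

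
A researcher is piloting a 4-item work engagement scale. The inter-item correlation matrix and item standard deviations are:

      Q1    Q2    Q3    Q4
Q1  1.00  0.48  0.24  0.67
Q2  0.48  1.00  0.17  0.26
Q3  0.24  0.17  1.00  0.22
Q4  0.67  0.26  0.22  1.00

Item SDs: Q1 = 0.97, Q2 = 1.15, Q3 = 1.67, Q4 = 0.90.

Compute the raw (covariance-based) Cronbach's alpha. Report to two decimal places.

Cronbach's alpha = 0.61

Σσ²ᵢ = 0.97² + 1.15² + 1.67² + 0.90² = 5.8623
Covariances σ_ij = r_ij · s_i · s_j:
  σ(Q1,Q2) = 0.48 × 0.97 × 1.15 = 0.5354
  σ(Q1,Q3) = 0.24 × 0.97 × 1.67 = 0.3888
  σ(Q1,Q4) = 0.67 × 0.97 × 0.90 = 0.5849
  σ(Q2,Q3) = 0.17 × 1.15 × 1.67 = 0.3265
  σ(Q2,Q4) = 0.26 × 1.15 × 0.90 = 0.2691
  σ(Q3,Q4) = 0.22 × 1.67 × 0.90 = 0.3307
σ²_T = Σσ²ᵢ + 2·Σσ_ij = 5.8623 + 2 × 2.4354 = 10.7331
α = (4/3)·(1 − 5.8623/10.7331) = 0.61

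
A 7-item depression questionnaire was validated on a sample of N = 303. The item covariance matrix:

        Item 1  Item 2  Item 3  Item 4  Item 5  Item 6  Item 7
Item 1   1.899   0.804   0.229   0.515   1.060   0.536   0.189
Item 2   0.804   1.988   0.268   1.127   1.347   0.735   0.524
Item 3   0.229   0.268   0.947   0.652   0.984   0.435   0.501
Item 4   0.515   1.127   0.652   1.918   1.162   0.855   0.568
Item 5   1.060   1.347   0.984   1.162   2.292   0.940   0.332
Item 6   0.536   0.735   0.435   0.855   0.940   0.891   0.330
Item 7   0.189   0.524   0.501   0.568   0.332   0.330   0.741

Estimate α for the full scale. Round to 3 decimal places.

ΣVar(i) = 1.899 + 1.988 + 0.947 + 1.918 + 2.292 + 0.891 + 0.741 = 10.676
Sum of the distinct covariances = 14.093
σ²_total = 10.676 + 2 × 14.093 = 38.862
α = (k/(k−1))·(1 − ΣVar(i)/σ²_total) = (7/6)·(1 − 10.676/38.862) = 0.846

α = 0.846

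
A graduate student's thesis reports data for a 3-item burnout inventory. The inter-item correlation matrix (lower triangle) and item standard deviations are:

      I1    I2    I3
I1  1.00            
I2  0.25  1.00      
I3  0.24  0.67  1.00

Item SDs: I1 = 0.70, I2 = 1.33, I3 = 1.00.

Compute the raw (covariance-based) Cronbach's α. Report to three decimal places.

α = 0.663

Σσ²ᵢ = 0.70² + 1.33² + 1.00² = 3.2589
Covariances σ_ij = r_ij · s_i · s_j:
  σ(I1,I2) = 0.25 × 0.70 × 1.33 = 0.2327
  σ(I1,I3) = 0.24 × 0.70 × 1.00 = 0.1680
  σ(I2,I3) = 0.67 × 1.33 × 1.00 = 0.8911
σ²_T = Σσ²ᵢ + 2·Σσ_ij = 3.2589 + 2 × 1.2918 = 5.8425
α = (3/2)·(1 − 3.2589/5.8425) = 0.663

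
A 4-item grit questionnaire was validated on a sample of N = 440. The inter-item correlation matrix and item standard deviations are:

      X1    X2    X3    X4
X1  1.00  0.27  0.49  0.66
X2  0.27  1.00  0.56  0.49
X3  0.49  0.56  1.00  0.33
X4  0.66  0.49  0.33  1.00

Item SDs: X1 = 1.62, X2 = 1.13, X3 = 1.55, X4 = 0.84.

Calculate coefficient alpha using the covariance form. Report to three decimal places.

Σσ²ᵢ = 1.62² + 1.13² + 1.55² + 0.84² = 7.0094
Covariances σ_ij = r_ij · s_i · s_j:
  σ(X1,X2) = 0.27 × 1.62 × 1.13 = 0.4943
  σ(X1,X3) = 0.49 × 1.62 × 1.55 = 1.2304
  σ(X1,X4) = 0.66 × 1.62 × 0.84 = 0.8981
  σ(X2,X3) = 0.56 × 1.13 × 1.55 = 0.9808
  σ(X2,X4) = 0.49 × 1.13 × 0.84 = 0.4651
  σ(X3,X4) = 0.33 × 1.55 × 0.84 = 0.4297
σ²_T = Σσ²ᵢ + 2·Σσ_ij = 7.0094 + 2 × 4.4984 = 16.0062
α = (4/3)·(1 − 7.0094/16.0062) = 0.749

α = 0.749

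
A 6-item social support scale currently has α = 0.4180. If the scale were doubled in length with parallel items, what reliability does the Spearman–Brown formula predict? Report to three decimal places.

predicted reliability = 0.590

Length factor m = 2
α' = m·α / (1 + (m−1)·α)
   = 2 × 0.4180 / (1 + (2 − 1) × 0.4180)
   = 0.8360 / 1.4180 = 0.590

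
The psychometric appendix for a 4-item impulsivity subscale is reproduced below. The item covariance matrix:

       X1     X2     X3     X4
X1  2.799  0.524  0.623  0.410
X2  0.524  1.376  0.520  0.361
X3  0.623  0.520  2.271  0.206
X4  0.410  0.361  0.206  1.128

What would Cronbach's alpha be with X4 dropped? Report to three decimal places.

α = 0.511

Remaining items: X1, X2, X3 (k = 3).
ΣVar(i) = 2.799 + 1.376 + 2.271 = 6.446
σ²_total = 6.446 + 2 × 1.667 = 9.780
α (item deleted) = (3/2)·(1 − 6.446/9.780) = 0.511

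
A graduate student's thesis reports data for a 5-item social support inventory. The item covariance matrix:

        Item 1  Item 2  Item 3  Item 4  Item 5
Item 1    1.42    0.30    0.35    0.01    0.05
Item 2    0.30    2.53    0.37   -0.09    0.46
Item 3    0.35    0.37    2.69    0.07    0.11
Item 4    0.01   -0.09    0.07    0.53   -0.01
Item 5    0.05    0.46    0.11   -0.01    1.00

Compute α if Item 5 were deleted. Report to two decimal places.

α = 0.29

Remaining items: Item 1, Item 2, Item 3, Item 4 (k = 4).
sum of item variances = 1.42 + 2.53 + 2.69 + 0.53 = 7.17
σ²_total = 7.17 + 2 × 1.01 = 9.19
α (item deleted) = (4/3)·(1 − 7.17/9.19) = 0.29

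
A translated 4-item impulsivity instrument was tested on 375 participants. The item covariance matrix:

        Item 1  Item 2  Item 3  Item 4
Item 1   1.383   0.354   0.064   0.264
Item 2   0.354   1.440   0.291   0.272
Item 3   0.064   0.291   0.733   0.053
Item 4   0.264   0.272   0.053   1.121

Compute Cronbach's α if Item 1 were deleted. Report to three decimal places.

Remaining items: Item 2, Item 3, Item 4 (k = 3).
Σσᵢ² = 1.440 + 0.733 + 1.121 = 3.294
Var(T) = 3.294 + 2 × 0.616 = 4.526
α (item deleted) = (3/2)·(1 − 3.294/4.526) = 0.408

α = 0.408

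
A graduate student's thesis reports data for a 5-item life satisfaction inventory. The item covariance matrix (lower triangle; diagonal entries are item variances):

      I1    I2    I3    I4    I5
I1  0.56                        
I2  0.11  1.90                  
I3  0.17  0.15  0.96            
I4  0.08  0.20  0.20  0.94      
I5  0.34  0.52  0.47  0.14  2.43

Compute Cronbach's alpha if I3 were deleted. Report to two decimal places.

Remaining items: I1, I2, I4, I5 (k = 4).
Σσ²ᵢ = 0.56 + 1.90 + 0.94 + 2.43 = 5.83
σ²_T = 5.83 + 2 × 1.39 = 8.61
α (item deleted) = (4/3)·(1 − 5.83/8.61) = 0.43

Cronbach's alpha = 0.43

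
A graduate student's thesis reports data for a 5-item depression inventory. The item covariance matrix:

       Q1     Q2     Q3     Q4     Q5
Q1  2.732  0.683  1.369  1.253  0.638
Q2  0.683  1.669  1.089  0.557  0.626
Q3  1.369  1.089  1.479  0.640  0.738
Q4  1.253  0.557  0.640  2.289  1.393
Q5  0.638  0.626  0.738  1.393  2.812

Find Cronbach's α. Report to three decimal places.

Σσᵢ² = 2.732 + 1.669 + 1.479 + 2.289 + 2.812 = 10.981
Sum of off-diagonal covariances = 8.986
Var(T) = 10.981 + 2 × 8.986 = 28.953
α = (k/(k−1))·(1 − Σσᵢ²/Var(T)) = (5/4)·(1 − 10.981/28.953) = 0.776

Cronbach's α = 0.776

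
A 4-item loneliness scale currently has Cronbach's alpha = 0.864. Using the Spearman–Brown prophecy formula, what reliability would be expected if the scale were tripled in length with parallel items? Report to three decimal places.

predicted reliability = 0.950

Length factor m = 3
α' = m·α / (1 + (m−1)·α)
   = 3 × 0.864 / (1 + (3 − 1) × 0.864)
   = 2.5920 / 2.7280 = 0.950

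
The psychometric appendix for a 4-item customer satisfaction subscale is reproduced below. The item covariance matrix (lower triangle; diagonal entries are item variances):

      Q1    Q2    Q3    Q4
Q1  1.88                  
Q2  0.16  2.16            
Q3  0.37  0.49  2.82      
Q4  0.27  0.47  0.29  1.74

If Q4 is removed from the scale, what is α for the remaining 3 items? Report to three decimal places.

α = 0.344

Remaining items: Q1, Q2, Q3 (k = 3).
Σσᵢ² = 1.88 + 2.16 + 2.82 = 6.86
total variance = 6.86 + 2 × 1.02 = 8.90
α (item deleted) = (3/2)·(1 − 6.86/8.90) = 0.344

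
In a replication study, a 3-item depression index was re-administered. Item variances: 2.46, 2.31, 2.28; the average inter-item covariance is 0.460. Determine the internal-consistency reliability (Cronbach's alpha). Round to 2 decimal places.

α = 0.42

Σσᵢ² = 2.46 + 2.31 + 2.28 = 7.05
Sum of the 3 distinct covariances = 3 × 0.460 = 1.380
σ²_total = Σσᵢ² + 2·Σcov = 7.05 + 2 × 1.380 = 9.810
α = (3/2)·(1 − 7.05/9.810) = 0.42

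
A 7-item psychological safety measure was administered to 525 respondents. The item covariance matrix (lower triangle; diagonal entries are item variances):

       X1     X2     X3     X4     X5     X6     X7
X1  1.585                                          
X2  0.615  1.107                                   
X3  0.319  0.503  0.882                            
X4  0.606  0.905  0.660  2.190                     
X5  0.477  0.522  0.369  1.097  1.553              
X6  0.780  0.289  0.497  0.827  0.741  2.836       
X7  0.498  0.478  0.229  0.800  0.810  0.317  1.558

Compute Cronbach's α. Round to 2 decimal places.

α = 0.79

ΣVar(i) = 1.585 + 1.107 + 0.882 + 2.190 + 1.553 + 2.836 + 1.558 = 11.711
Σ_{i<j} σ_ij = 12.339
total variance = 11.711 + 2 × 12.339 = 36.389
α = (k/(k−1))·(1 − ΣVar(i)/total variance) = (7/6)·(1 − 11.711/36.389) = 0.79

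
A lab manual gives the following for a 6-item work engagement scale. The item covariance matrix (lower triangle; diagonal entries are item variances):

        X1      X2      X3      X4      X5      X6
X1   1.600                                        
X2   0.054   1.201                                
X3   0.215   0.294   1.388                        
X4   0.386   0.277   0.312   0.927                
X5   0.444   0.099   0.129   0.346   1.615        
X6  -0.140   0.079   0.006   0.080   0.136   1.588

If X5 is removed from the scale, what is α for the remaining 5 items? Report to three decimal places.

Remaining items: X1, X2, X3, X4, X6 (k = 5).
sum of item variances = 1.600 + 1.201 + 1.388 + 0.927 + 1.588 = 6.704
σ²_T = 6.704 + 2 × 1.563 = 9.830
α (item deleted) = (5/4)·(1 − 6.704/9.830) = 0.398

α = 0.398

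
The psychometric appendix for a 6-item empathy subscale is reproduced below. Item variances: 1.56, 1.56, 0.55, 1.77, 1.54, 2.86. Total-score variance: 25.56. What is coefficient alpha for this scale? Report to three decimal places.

α = 0.738

Σσᵢ² = 1.56 + 1.56 + 0.55 + 1.77 + 1.54 + 2.86 = 9.84
α = (k/(k−1))·(1 − Σσᵢ²/σ²_total) = (6/5)·(1 − 9.84/25.56) = 0.738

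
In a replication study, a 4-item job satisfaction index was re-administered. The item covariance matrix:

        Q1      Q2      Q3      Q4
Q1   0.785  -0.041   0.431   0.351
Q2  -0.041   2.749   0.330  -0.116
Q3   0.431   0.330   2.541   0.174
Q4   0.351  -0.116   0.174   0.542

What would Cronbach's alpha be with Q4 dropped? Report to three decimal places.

Cronbach's alpha = 0.287

Remaining items: Q1, Q2, Q3 (k = 3).
sum of item variances = 0.785 + 2.749 + 2.541 = 6.075
total variance = 6.075 + 2 × 0.720 = 7.515
α (item deleted) = (3/2)·(1 − 6.075/7.515) = 0.287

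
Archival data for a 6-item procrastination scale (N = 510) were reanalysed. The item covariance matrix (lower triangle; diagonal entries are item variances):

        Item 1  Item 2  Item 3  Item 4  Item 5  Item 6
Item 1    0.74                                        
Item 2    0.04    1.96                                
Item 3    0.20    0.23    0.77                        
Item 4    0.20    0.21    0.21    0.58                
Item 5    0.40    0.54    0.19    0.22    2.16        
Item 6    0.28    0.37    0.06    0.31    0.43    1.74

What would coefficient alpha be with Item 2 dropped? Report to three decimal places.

Remaining items: Item 1, Item 3, Item 4, Item 5, Item 6 (k = 5).
sum of item variances = 0.74 + 0.77 + 0.58 + 2.16 + 1.74 = 5.99
total variance = 5.99 + 2 × 2.50 = 10.99
α (item deleted) = (5/4)·(1 − 5.99/10.99) = 0.569

coefficient alpha = 0.569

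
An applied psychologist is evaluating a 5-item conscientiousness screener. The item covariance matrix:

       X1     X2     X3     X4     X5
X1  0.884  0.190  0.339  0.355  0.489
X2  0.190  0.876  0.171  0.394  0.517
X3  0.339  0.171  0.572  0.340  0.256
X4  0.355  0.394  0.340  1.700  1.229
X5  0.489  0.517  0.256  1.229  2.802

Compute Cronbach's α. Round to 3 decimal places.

α = 0.695

sum of item variances = 0.884 + 0.876 + 0.572 + 1.700 + 2.802 = 6.834
Σ_{i<j} σ_ij = 4.280
σ²_T = 6.834 + 2 × 4.280 = 15.394
α = (k/(k−1))·(1 − sum of item variances/σ²_T) = (5/4)·(1 − 6.834/15.394) = 0.695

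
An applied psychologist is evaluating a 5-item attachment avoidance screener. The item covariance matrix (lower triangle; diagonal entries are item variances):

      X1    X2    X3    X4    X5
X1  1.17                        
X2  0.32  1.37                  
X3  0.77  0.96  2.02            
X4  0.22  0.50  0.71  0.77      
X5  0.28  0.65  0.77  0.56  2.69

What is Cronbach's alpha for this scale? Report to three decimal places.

α = 0.736

Σσ²ᵢ = 1.17 + 1.37 + 2.02 + 0.77 + 2.69 = 8.02
Sum of the distinct covariances = 5.74
σ²_T = 8.02 + 2 × 5.74 = 19.50
α = (k/(k−1))·(1 − Σσ²ᵢ/σ²_T) = (5/4)·(1 − 8.02/19.50) = 0.736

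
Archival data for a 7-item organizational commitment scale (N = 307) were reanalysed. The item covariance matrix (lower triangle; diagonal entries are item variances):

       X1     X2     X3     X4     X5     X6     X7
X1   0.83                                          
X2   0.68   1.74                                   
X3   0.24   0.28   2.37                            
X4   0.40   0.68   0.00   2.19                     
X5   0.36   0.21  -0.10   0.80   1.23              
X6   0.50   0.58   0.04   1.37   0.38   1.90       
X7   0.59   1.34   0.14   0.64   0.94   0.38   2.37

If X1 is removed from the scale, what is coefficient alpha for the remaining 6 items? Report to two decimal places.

coefficient alpha = 0.68

Remaining items: X2, X3, X4, X5, X6, X7 (k = 6).
Σσ²ᵢ = 1.74 + 2.37 + 2.19 + 1.23 + 1.90 + 2.37 = 11.80
total variance = 11.80 + 2 × 7.68 = 27.16
α (item deleted) = (6/5)·(1 − 11.80/27.16) = 0.68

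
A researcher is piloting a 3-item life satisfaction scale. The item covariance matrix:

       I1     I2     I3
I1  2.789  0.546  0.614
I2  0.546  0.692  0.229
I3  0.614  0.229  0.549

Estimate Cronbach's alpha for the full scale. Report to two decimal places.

Cronbach's alpha = 0.61

Σσᵢ² = 2.789 + 0.692 + 0.549 = 4.030
Sum of off-diagonal covariances = 1.389
Var(T) = 4.030 + 2 × 1.389 = 6.808
α = (k/(k−1))·(1 − Σσᵢ²/Var(T)) = (3/2)·(1 − 4.030/6.808) = 0.61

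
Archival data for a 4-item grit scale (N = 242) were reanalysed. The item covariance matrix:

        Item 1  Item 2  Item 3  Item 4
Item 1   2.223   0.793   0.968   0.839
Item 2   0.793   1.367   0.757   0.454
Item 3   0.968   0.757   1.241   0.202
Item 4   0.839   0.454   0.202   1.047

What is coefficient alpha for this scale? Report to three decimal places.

α = 0.770

ΣVar(i) = 2.223 + 1.367 + 1.241 + 1.047 = 5.878
Sum of off-diagonal covariances = 4.013
σ²_total = 5.878 + 2 × 4.013 = 13.904
α = (k/(k−1))·(1 − ΣVar(i)/σ²_total) = (4/3)·(1 − 5.878/13.904) = 0.770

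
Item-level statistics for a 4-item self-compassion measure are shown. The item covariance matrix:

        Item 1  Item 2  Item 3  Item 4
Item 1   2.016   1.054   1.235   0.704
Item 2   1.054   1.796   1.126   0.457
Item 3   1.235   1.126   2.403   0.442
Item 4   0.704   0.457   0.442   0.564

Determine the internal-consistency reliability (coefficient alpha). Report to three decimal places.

α = 0.796

sum of item variances = 2.016 + 1.796 + 2.403 + 0.564 = 6.779
Sum of the distinct covariances = 5.018
total variance = 6.779 + 2 × 5.018 = 16.815
α = (k/(k−1))·(1 − sum of item variances/total variance) = (4/3)·(1 − 6.779/16.815) = 0.796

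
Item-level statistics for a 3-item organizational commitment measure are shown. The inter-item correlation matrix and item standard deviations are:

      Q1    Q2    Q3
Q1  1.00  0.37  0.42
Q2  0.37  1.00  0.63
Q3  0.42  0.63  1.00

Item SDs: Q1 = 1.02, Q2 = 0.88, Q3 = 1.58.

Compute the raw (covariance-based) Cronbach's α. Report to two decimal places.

Cronbach's α = 0.70

Σσ²ᵢ = 1.02² + 0.88² + 1.58² = 4.3112
Covariances σ_ij = r_ij · s_i · s_j:
  σ(Q1,Q2) = 0.37 × 1.02 × 0.88 = 0.3321
  σ(Q1,Q3) = 0.42 × 1.02 × 1.58 = 0.6769
  σ(Q2,Q3) = 0.63 × 0.88 × 1.58 = 0.8760
σ²_T = Σσ²ᵢ + 2·Σσ_ij = 4.3112 + 2 × 1.8850 = 8.0812
α = (3/2)·(1 − 4.3112/8.0812) = 0.70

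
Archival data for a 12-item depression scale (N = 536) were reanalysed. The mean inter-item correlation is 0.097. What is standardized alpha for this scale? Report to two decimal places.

Standardized α = k·r̄ / (1 + (k−1)·r̄) = 12 × 0.097 / (1 + 11 × 0.097)
  = 1.1640 / 2.0670 = 0.56

standardized alpha = 0.56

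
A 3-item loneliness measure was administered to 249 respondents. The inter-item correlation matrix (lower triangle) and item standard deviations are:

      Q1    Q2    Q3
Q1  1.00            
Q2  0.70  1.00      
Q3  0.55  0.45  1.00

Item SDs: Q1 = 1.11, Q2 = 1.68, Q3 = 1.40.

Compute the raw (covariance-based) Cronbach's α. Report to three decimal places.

Cronbach's α = 0.775

Σσ²ᵢ = 1.11² + 1.68² + 1.40² = 6.0145
Covariances σ_ij = r_ij · s_i · s_j:
  σ(Q1,Q2) = 0.70 × 1.11 × 1.68 = 1.3054
  σ(Q1,Q3) = 0.55 × 1.11 × 1.40 = 0.8547
  σ(Q2,Q3) = 0.45 × 1.68 × 1.40 = 1.0584
σ²_T = Σσ²ᵢ + 2·Σσ_ij = 6.0145 + 2 × 3.2185 = 12.4515
α = (3/2)·(1 − 6.0145/12.4515) = 0.775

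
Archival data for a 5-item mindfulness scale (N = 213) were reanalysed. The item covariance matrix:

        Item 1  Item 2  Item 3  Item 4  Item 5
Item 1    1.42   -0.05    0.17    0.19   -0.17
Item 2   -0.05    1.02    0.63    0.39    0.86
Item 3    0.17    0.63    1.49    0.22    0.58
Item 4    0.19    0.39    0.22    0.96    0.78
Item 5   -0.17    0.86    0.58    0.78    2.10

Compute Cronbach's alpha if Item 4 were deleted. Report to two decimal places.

Remaining items: Item 1, Item 2, Item 3, Item 5 (k = 4).
Σσᵢ² = 1.42 + 1.02 + 1.49 + 2.10 = 6.03
total variance = 6.03 + 2 × 2.02 = 10.07
α (item deleted) = (4/3)·(1 − 6.03/10.07) = 0.53

α = 0.53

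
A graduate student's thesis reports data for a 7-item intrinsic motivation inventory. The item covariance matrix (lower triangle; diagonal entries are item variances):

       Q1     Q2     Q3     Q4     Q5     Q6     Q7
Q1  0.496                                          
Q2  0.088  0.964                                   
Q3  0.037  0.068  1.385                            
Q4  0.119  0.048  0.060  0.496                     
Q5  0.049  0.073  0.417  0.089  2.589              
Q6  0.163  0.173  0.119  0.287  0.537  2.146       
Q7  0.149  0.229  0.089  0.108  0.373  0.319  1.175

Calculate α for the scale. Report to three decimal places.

sum of item variances = 0.496 + 0.964 + 1.385 + 0.496 + 2.589 + 2.146 + 1.175 = 9.251
Sum of the distinct covariances = 3.594
total variance = 9.251 + 2 × 3.594 = 16.439
α = (k/(k−1))·(1 − sum of item variances/total variance) = (7/6)·(1 − 9.251/16.439) = 0.510

α = 0.510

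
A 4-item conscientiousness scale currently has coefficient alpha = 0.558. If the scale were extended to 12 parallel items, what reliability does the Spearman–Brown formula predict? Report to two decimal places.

predicted reliability = 0.79

Length factor m = 12/4 = 3.0000
α' = m·α / (1 + (m−1)·α)
   = 12/4 × 0.558 / (1 + (12/4 − 1) × 0.558)
   = 1.6740 / 2.1160 = 0.79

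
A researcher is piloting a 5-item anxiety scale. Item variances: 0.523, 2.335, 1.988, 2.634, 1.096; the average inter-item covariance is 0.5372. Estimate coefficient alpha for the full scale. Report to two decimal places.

α = 0.70

Σσᵢ² = 0.523 + 2.335 + 1.988 + 2.634 + 1.096 = 8.576
Sum of the 10 distinct covariances = 10 × 0.5372 = 5.3720
σ²_total = Σσᵢ² + 2·Σcov = 8.576 + 2 × 5.3720 = 19.3200
α = (5/4)·(1 − 8.576/19.3200) = 0.70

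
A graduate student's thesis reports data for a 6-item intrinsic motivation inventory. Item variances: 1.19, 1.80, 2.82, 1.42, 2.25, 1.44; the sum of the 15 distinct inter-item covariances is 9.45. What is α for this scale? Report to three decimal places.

Σσ²ᵢ = 1.19 + 1.80 + 2.82 + 1.42 + 2.25 + 1.44 = 10.92
Sum of distinct covariances = 9.45
σ²_total = Σσ²ᵢ + 2·Σcov = 10.92 + 2 × 9.45 = 29.82
α = (6/5)·(1 − 10.92/29.82) = 0.761

α = 0.761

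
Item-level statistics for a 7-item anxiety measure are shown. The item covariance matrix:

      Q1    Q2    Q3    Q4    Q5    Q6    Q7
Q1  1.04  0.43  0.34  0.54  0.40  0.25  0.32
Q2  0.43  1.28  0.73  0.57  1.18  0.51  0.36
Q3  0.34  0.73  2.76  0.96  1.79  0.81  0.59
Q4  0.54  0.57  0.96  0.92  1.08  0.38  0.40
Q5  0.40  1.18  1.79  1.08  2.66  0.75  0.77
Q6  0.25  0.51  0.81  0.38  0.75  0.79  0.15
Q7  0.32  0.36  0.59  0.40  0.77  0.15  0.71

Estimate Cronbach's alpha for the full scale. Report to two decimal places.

ΣVar(i) = 1.04 + 1.28 + 2.76 + 0.92 + 2.66 + 0.79 + 0.71 = 10.16
Σ_{i<j} σ_ij = 13.31
total variance = 10.16 + 2 × 13.31 = 36.78
α = (k/(k−1))·(1 − ΣVar(i)/total variance) = (7/6)·(1 − 10.16/36.78) = 0.84

Cronbach's alpha = 0.84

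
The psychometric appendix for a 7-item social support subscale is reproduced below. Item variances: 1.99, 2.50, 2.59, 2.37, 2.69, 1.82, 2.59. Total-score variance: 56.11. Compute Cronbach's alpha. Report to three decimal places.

α = 0.823

Σσᵢ² = 1.99 + 2.50 + 2.59 + 2.37 + 2.69 + 1.82 + 2.59 = 16.55
α = (k/(k−1))·(1 − Σσᵢ²/σ²_T) = (7/6)·(1 − 16.55/56.11) = 0.823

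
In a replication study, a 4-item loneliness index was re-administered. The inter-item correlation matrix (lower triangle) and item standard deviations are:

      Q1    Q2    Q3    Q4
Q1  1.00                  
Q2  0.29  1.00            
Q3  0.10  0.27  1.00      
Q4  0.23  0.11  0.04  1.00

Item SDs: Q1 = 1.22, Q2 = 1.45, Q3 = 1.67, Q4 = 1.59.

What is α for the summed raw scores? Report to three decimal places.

α = 0.438

Σσ²ᵢ = 1.22² + 1.45² + 1.67² + 1.59² = 8.9079
Covariances σ_ij = r_ij · s_i · s_j:
  σ(Q1,Q2) = 0.29 × 1.22 × 1.45 = 0.5130
  σ(Q1,Q3) = 0.10 × 1.22 × 1.67 = 0.2037
  σ(Q1,Q4) = 0.23 × 1.22 × 1.59 = 0.4462
  σ(Q2,Q3) = 0.27 × 1.45 × 1.67 = 0.6538
  σ(Q2,Q4) = 0.11 × 1.45 × 1.59 = 0.2536
  σ(Q3,Q4) = 0.04 × 1.67 × 1.59 = 0.1062
σ²_T = Σσ²ᵢ + 2·Σσ_ij = 8.9079 + 2 × 2.1765 = 13.2609
α = (4/3)·(1 − 8.9079/13.2609) = 0.438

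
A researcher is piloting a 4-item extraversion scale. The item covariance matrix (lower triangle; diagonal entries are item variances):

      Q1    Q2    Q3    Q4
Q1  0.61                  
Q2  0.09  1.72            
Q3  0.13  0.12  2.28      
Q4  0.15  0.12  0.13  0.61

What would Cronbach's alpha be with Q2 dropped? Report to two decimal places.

α = 0.28

Remaining items: Q1, Q3, Q4 (k = 3).
ΣVar(i) = 0.61 + 2.28 + 0.61 = 3.50
total variance = 3.50 + 2 × 0.41 = 4.32
α (item deleted) = (3/2)·(1 − 3.50/4.32) = 0.28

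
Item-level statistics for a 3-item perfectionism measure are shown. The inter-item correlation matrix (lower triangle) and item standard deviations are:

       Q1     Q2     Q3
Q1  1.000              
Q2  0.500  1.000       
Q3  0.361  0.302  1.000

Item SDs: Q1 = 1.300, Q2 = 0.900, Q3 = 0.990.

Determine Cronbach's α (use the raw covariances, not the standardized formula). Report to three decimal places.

Σσ²ᵢ = 1.300² + 0.900² + 0.990² = 3.4801
Covariances σ_ij = r_ij · s_i · s_j:
  σ(Q1,Q2) = 0.500 × 1.300 × 0.900 = 0.5850
  σ(Q1,Q3) = 0.361 × 1.300 × 0.990 = 0.4646
  σ(Q2,Q3) = 0.302 × 0.900 × 0.990 = 0.2691
σ²_T = Σσ²ᵢ + 2·Σσ_ij = 3.4801 + 2 × 1.3187 = 6.1175
α = (3/2)·(1 − 3.4801/6.1175) = 0.647

Cronbach's α = 0.647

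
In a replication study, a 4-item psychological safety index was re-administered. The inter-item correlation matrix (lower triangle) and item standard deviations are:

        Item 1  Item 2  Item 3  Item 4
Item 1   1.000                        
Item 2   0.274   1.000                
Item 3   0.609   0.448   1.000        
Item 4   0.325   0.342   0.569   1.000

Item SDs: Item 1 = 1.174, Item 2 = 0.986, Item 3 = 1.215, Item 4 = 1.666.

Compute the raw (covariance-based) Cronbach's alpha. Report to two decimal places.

Cronbach's alpha = 0.74

Σσ²ᵢ = 1.174² + 0.986² + 1.215² + 1.666² = 6.6023
Covariances σ_ij = r_ij · s_i · s_j:
  σ(Item 1,Item 2) = 0.274 × 1.174 × 0.986 = 0.3172
  σ(Item 1,Item 3) = 0.609 × 1.174 × 1.215 = 0.8687
  σ(Item 1,Item 4) = 0.325 × 1.174 × 1.666 = 0.6357
  σ(Item 2,Item 3) = 0.448 × 0.986 × 1.215 = 0.5367
  σ(Item 2,Item 4) = 0.342 × 0.986 × 1.666 = 0.5618
  σ(Item 3,Item 4) = 0.569 × 1.215 × 1.666 = 1.1518
σ²_T = Σσ²ᵢ + 2·Σσ_ij = 6.6023 + 2 × 4.0719 = 14.7461
α = (4/3)·(1 − 6.6023/14.7461) = 0.74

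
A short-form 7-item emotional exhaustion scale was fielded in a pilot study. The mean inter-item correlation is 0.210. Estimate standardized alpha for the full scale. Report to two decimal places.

standardized alpha = 0.65

Standardized α = k·r̄ / (1 + (k−1)·r̄) = 7 × 0.210 / (1 + 6 × 0.210)
  = 1.4700 / 2.2600 = 0.65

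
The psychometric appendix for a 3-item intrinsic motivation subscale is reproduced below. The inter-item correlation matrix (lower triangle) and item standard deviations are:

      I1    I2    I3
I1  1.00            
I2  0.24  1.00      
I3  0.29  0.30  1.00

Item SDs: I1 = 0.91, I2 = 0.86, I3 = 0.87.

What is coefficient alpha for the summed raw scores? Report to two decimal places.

α = 0.53

Σσ²ᵢ = 0.91² + 0.86² + 0.87² = 2.3246
Covariances σ_ij = r_ij · s_i · s_j:
  σ(I1,I2) = 0.24 × 0.91 × 0.86 = 0.1878
  σ(I1,I3) = 0.29 × 0.91 × 0.87 = 0.2296
  σ(I2,I3) = 0.30 × 0.86 × 0.87 = 0.2245
σ²_T = Σσ²ᵢ + 2·Σσ_ij = 2.3246 + 2 × 0.6419 = 3.6084
α = (3/2)·(1 − 2.3246/3.6084) = 0.53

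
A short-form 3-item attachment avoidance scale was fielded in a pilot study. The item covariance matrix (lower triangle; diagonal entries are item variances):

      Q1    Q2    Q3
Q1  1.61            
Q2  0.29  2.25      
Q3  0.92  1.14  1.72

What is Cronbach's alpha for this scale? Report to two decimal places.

α = 0.69

ΣVar(i) = 1.61 + 2.25 + 1.72 = 5.58
Sum of the distinct covariances = 2.35
total variance = 5.58 + 2 × 2.35 = 10.28
α = (k/(k−1))·(1 − ΣVar(i)/total variance) = (3/2)·(1 − 5.58/10.28) = 0.69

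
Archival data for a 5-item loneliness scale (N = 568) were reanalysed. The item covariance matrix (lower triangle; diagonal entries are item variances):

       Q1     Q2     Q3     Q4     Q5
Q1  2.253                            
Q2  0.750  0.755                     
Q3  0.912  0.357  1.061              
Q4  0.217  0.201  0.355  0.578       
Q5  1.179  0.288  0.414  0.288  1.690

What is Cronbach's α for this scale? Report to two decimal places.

α = 0.76

ΣVar(i) = 2.253 + 0.755 + 1.061 + 0.578 + 1.690 = 6.337
Sum of off-diagonal covariances = 4.961
σ²_total = 6.337 + 2 × 4.961 = 16.259
α = (k/(k−1))·(1 − ΣVar(i)/σ²_total) = (5/4)·(1 − 6.337/16.259) = 0.76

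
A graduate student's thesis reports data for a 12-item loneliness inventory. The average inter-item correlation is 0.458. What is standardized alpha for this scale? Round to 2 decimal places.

Standardized α = k·r̄ / (1 + (k−1)·r̄) = 12 × 0.458 / (1 + 11 × 0.458)
  = 5.4960 / 6.0380 = 0.91

standardized alpha = 0.91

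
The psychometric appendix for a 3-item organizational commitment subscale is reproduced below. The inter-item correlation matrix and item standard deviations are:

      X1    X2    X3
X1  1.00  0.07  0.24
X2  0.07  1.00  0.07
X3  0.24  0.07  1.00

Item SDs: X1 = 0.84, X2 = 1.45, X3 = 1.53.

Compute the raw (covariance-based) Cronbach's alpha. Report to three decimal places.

Σσ²ᵢ = 0.84² + 1.45² + 1.53² = 5.1490
Covariances σ_ij = r_ij · s_i · s_j:
  σ(X1,X2) = 0.07 × 0.84 × 1.45 = 0.0853
  σ(X1,X3) = 0.24 × 0.84 × 1.53 = 0.3084
  σ(X2,X3) = 0.07 × 1.45 × 1.53 = 0.1553
σ²_T = Σσ²ᵢ + 2·Σσ_ij = 5.1490 + 2 × 0.5490 = 6.2470
α = (3/2)·(1 − 5.1490/6.2470) = 0.264

α = 0.264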